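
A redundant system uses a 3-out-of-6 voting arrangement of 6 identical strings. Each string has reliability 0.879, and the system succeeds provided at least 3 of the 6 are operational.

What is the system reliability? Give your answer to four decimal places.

R = Σ_{i=3}^{6} C(6,i) p^i (1−p)^{6−i} with p = 0.879
C(6,3)·0.879^3·0.121^3 = 0.024063
C(6,4)·0.879^4·0.121^2 = 0.131104
C(6,5)·0.879^5·0.121^1 = 0.380961
C(6,6)·0.879^6·0.121^0 = 0.461247
Sum = 0.9974

0.9974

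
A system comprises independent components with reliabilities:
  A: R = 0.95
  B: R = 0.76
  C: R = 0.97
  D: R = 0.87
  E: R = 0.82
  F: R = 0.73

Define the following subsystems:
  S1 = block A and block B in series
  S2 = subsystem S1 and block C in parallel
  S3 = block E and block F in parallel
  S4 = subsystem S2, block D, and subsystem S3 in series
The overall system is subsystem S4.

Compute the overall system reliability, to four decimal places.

Series (A and B): 0.950000 × 0.760000 = 0.722000
Parallel ([0.722000] and C): 1 − (1 − 0.722000)(1 − 0.970000) = 0.991660
Parallel (E and F): 1 − (1 − 0.820000)(1 − 0.730000) = 0.951400
Series ([0.991660], D, and [0.951400]): 0.991660 × 0.870000 × 0.951400 = 0.8208

0.8208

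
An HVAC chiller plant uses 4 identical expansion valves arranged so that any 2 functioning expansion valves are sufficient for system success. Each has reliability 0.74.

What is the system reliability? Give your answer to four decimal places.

R = Σ_{i=2}^{4} C(4,i) p^i (1−p)^{4−i} with p = 0.74
C(4,2)·0.74^2·0.26^2 = 0.222107
C(4,3)·0.74^3·0.26^1 = 0.421433
C(4,4)·0.74^4·0.26^0 = 0.299866
Sum = 0.9434

0.9434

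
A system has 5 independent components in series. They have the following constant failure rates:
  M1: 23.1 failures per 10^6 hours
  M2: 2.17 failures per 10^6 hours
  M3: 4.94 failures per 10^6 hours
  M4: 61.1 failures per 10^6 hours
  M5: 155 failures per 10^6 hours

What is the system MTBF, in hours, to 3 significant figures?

4060

Series of exponential components: λ_sys = Σ λ_i
λ_sys = 0.0000231 + 0.00000217 + 0.00000494 + 0.0000611 + 0.000155 = 2.4631e-04 /h
MTBF = 1 / λ_sys = 4060 h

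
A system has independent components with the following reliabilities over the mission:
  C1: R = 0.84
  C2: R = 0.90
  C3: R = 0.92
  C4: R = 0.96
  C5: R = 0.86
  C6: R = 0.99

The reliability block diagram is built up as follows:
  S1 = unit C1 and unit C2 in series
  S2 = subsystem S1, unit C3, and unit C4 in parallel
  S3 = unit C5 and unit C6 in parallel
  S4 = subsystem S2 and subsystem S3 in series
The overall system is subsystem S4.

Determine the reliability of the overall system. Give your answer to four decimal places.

Series (C1 and C2): 0.840000 × 0.900000 = 0.756000
Parallel ([0.756000], C3, and C4): 1 − (1 − 0.756000)(1 − 0.920000)(1 − 0.960000) = 0.999219
Parallel (C5 and C6): 1 − (1 − 0.860000)(1 − 0.990000) = 0.998600
Series ([0.999219] and [0.998600]): 0.999219 × 0.998600 = 0.9978

0.9978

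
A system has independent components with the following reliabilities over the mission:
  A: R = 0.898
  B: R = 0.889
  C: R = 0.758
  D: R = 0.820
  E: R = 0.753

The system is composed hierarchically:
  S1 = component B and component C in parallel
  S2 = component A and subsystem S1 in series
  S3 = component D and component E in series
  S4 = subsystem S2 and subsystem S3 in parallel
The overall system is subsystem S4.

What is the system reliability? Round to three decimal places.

Parallel (B and C): 1 − (1 − 0.88900)(1 − 0.75800) = 0.97314
Series (A and [0.97314]): 0.89800 × 0.97314 = 0.87388
Series (D and E): 0.82000 × 0.75300 = 0.61746
Parallel ([0.87388] and [0.61746]): 1 − (1 − 0.87388)(1 − 0.61746) = 0.952

0.952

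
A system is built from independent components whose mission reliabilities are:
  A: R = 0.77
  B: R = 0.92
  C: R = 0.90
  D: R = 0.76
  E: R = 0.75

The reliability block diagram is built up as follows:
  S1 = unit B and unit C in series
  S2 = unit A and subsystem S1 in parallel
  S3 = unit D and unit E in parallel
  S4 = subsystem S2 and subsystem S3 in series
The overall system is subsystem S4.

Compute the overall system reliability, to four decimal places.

0.9028

Series (B and C): 0.920000 × 0.900000 = 0.828000
Parallel (A and [0.828000]): 1 − (1 − 0.770000)(1 − 0.828000) = 0.960440
Parallel (D and E): 1 − (1 − 0.760000)(1 − 0.750000) = 0.940000
Series ([0.960440] and [0.940000]): 0.960440 × 0.940000 = 0.9028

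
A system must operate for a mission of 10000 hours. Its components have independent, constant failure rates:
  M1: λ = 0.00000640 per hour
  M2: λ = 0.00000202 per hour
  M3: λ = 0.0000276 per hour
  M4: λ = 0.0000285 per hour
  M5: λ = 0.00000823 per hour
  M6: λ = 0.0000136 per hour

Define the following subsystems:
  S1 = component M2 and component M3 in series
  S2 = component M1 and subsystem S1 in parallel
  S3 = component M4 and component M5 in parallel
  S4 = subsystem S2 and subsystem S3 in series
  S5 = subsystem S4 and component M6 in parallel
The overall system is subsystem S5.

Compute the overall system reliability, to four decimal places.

0.9955

R(M1) = exp(−0.00000640 × 10000) = 0.938005
R(M2) = exp(−0.00000202 × 10000) = 0.980003
R(M3) = exp(−0.0000276 × 10000) = 0.758813
R(M4) = exp(−0.0000285 × 10000) = 0.752014
R(M5) = exp(−0.00000823 × 10000) = 0.920996
R(M6) = exp(−0.0000136 × 10000) = 0.872843
Series (M2 and M3): 0.980003 × 0.758813 = 0.743639
Parallel (M1 and [0.743639]): 1 − (1 − 0.938005)(1 − 0.743639) = 0.984107
Parallel (M4 and M5): 1 − (1 − 0.752014)(1 − 0.920996) = 0.980408
Series ([0.984107] and [0.980408]): 0.984107 × 0.980408 = 0.964826
Parallel ([0.964826] and M6): 1 − (1 − 0.964826)(1 − 0.872843) = 0.9955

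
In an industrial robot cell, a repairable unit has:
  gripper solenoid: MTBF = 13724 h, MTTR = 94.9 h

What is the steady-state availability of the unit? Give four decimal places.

A(gripper solenoid) = MTBF/(MTBF+MTTR) = 13724/(13724+94.9) = 0.9931

0.9931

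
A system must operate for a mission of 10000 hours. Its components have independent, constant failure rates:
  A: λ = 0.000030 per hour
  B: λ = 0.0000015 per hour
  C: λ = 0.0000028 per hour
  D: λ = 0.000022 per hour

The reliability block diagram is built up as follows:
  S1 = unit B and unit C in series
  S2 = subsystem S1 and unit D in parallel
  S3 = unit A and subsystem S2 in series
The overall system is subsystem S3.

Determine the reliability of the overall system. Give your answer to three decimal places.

0.735

R(A) = exp(−0.000030 × 10000) = 0.74082
R(B) = exp(−0.0000015 × 10000) = 0.98511
R(C) = exp(−0.0000028 × 10000) = 0.97239
R(D) = exp(−0.000022 × 10000) = 0.80252
Series (B and C): 0.98511 × 0.97239 = 0.95791
Parallel ([0.95791] and D): 1 − (1 − 0.95791)(1 − 0.80252) = 0.99169
Series (A and [0.99169]): 0.74082 × 0.99169 = 0.735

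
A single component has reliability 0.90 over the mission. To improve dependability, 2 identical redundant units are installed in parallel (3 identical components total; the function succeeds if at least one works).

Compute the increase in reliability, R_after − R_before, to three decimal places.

R_before = 0.90
R_after = 1 − (1 − 0.90)^3 = 0.999
ΔR = 0.999 − 0.90 = 0.099

0.099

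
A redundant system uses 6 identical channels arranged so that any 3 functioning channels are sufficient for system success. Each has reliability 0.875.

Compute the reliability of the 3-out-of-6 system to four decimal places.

R = Σ_{i=3}^{6} C(6,i) p^i (1−p)^{6−i} with p = 0.875
C(6,3)·0.875^3·0.125^3 = 0.026169
C(6,4)·0.875^4·0.125^2 = 0.137386
C(6,5)·0.875^5·0.125^1 = 0.384682
C(6,6)·0.875^6·0.125^0 = 0.448795
Sum = 0.9970

0.9970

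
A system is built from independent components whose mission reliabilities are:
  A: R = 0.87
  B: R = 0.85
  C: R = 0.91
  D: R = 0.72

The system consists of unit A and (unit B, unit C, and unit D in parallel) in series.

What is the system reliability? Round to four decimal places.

Parallel (B, C, and D): 1 − (1 − 0.850000)(1 − 0.910000)(1 − 0.720000) = 0.996220
Series (A and [0.996220]): 0.870000 × 0.996220 = 0.8667

0.8667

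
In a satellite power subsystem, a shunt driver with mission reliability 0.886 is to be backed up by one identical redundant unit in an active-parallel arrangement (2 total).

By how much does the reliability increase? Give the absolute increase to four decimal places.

R_before = 0.886
R_after = 1 − (1 − 0.886)^2 = 0.9870
ΔR = 0.9870 − 0.886 = 0.1010

0.1010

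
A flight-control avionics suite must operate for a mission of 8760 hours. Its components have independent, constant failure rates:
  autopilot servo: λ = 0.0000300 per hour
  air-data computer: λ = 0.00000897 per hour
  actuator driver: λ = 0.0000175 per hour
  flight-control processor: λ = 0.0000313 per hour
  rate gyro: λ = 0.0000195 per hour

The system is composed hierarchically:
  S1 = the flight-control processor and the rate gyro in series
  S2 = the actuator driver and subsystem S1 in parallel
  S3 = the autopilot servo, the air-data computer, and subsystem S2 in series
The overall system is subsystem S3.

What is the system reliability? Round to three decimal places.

0.675

R(autopilot servo) = exp(−0.0000300 × 8760) = 0.76890
R(air-data computer) = exp(−0.00000897 × 8760) = 0.92443
R(actuator driver) = exp(−0.0000175 × 8760) = 0.85787
R(flight-control processor) = exp(−0.0000313 × 8760) = 0.76019
R(rate gyro) = exp(−0.0000195 × 8760) = 0.84297
Series (flight-control processor and rate gyro): 0.76019 × 0.84297 = 0.64082
Parallel (actuator driver and [0.64082]): 1 − (1 − 0.85787)(1 − 0.64082) = 0.94895
Series (autopilot servo, air-data computer, and [0.94895]): 0.76890 × 0.92443 × 0.94895 = 0.675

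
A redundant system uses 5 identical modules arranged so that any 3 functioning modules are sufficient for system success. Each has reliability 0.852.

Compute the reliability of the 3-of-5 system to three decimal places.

0.974

R = Σ_{i=3}^{5} C(5,i) p^i (1−p)^{5−i} with p = 0.852
C(5,3)·0.852^3·0.148^2 = 0.13547
C(5,4)·0.852^4·0.148^1 = 0.38993
C(5,5)·0.852^5·0.148^0 = 0.44895
Sum = 0.974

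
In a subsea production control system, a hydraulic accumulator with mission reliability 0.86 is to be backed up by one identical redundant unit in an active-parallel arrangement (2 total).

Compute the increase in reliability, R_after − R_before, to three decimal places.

R_before = 0.86
R_after = 1 − (1 − 0.86)^2 = 0.980
ΔR = 0.980 − 0.86 = 0.120

0.120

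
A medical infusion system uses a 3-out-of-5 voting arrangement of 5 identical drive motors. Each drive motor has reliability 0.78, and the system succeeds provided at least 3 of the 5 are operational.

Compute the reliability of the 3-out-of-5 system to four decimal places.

R = Σ_{i=3}^{5} C(5,i) p^i (1−p)^{5−i} with p = 0.78
C(5,3)·0.78^3·0.22^2 = 0.229683
C(5,4)·0.78^4·0.22^1 = 0.407166
C(5,5)·0.78^5·0.22^0 = 0.288717
Sum = 0.9256

0.9256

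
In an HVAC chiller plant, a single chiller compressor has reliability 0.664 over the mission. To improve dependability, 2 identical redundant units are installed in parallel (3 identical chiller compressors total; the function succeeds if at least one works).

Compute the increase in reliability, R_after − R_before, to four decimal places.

R_before = 0.664
R_after = 1 − (1 − 0.664)^3 = 0.9621
ΔR = 0.9621 − 0.664 = 0.2981

0.2981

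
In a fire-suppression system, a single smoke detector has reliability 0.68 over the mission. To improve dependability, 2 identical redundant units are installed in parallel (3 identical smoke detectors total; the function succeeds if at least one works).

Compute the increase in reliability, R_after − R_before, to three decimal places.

0.287

R_before = 0.68
R_after = 1 − (1 − 0.68)^3 = 0.967
ΔR = 0.967 − 0.68 = 0.287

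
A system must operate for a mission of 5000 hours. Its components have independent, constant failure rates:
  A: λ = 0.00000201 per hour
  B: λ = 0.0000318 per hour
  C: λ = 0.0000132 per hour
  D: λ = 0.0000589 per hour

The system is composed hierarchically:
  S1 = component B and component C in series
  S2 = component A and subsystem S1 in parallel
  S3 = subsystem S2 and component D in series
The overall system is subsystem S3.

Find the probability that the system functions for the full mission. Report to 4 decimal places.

0.7434

R(A) = exp(−0.00000201 × 5000) = 0.990000
R(B) = exp(−0.0000318 × 5000) = 0.852996
R(C) = exp(−0.0000132 × 5000) = 0.936131
R(D) = exp(−0.0000589 × 5000) = 0.744904
Series (B and C): 0.852996 × 0.936131 = 0.798516
Parallel (A and [0.798516]): 1 − (1 − 0.990000)(1 − 0.798516) = 0.997985
Series ([0.997985] and D): 0.997985 × 0.744904 = 0.7434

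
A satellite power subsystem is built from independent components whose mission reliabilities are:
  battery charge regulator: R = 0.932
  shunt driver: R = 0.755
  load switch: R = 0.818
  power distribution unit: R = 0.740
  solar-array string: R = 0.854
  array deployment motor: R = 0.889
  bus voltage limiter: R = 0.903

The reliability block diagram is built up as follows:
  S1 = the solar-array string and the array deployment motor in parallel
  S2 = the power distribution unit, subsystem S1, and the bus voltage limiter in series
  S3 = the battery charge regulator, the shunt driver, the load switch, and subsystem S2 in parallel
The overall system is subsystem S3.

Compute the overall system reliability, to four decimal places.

Parallel (solar-array string and array deployment motor): 1 − (1 − 0.854000)(1 − 0.889000) = 0.983794
Series (power distribution unit, [0.983794], and bus voltage limiter): 0.740000 × 0.983794 × 0.903000 = 0.657391
Parallel (battery charge regulator, shunt driver, load switch, and [0.657391]): 1 − (1 − 0.932000)(1 − 0.755000)(1 − 0.818000)(1 − 0.657391) = 0.9990

0.9990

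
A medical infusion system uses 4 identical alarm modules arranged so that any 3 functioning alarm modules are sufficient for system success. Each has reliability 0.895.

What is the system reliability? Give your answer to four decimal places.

R = Σ_{i=3}^{4} C(4,i) p^i (1−p)^{4−i} with p = 0.895
C(4,3)·0.895^3·0.105^1 = 0.301105
C(4,4)·0.895^4·0.105^0 = 0.641641
Sum = 0.9427

0.9427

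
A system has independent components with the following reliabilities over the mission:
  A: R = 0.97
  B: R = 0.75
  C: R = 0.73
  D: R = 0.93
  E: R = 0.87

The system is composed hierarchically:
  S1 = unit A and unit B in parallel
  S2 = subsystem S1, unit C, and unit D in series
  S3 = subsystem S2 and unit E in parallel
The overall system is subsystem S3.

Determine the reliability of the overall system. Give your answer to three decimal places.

Parallel (A and B): 1 − (1 − 0.97000)(1 − 0.75000) = 0.99250
Series ([0.99250], C, and D): 0.99250 × 0.73000 × 0.93000 = 0.67381
Parallel ([0.67381] and E): 1 − (1 − 0.67381)(1 − 0.87000) = 0.958

0.958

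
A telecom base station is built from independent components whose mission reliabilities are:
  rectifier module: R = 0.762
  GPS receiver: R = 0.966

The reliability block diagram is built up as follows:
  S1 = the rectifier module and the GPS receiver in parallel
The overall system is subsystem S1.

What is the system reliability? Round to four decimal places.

0.9919

Parallel (rectifier module and GPS receiver): 1 − (1 − 0.762000)(1 − 0.966000) = 0.9919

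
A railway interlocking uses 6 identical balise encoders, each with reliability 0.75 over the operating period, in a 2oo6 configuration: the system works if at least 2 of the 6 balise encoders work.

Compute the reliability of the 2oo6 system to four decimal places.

0.9954

R = Σ_{i=2}^{6} C(6,i) p^i (1−p)^{6−i} with p = 0.75
C(6,2)·0.75^2·0.25^4 = 0.032959
C(6,3)·0.75^3·0.25^3 = 0.131836
C(6,4)·0.75^4·0.25^2 = 0.296631
C(6,5)·0.75^5·0.25^1 = 0.355957
C(6,6)·0.75^6·0.25^0 = 0.177979
Sum = 0.9954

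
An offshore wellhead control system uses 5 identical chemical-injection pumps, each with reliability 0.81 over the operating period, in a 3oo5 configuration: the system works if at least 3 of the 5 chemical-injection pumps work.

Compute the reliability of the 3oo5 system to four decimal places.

R = Σ_{i=3}^{5} C(5,i) p^i (1−p)^{5−i} with p = 0.81
C(5,3)·0.81^3·0.19^2 = 0.191850
C(5,4)·0.81^4·0.19^1 = 0.408944
C(5,5)·0.81^5·0.19^0 = 0.348678
Sum = 0.9495

0.9495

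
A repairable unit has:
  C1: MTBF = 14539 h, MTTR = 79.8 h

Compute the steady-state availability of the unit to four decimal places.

A(C1) = MTBF/(MTBF+MTTR) = 14539/(14539+79.8) = 0.9945

0.9945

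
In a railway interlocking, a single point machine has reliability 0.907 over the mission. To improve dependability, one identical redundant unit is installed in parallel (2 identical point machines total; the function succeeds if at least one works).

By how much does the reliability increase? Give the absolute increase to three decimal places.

R_before = 0.907
R_after = 1 − (1 − 0.907)^2 = 0.991
ΔR = 0.991 − 0.907 = 0.084

0.084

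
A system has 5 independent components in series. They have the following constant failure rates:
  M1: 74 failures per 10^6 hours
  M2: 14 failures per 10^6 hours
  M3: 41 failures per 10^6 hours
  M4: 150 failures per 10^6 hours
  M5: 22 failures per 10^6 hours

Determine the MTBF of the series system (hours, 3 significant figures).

3320

Series of exponential components: λ_sys = Σ λ_i
λ_sys = 0.000074 + 0.000014 + 0.000041 + 0.00015 + 0.000022 = 3.0100e-04 /h
MTBF = 1 / λ_sys = 3320 h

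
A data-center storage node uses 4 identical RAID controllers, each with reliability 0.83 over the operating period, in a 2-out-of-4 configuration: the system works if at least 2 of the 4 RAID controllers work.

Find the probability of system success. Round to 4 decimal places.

0.9829

R = Σ_{i=2}^{4} C(4,i) p^i (1−p)^{4−i} with p = 0.83
C(4,2)·0.83^2·0.17^2 = 0.119455
C(4,3)·0.83^3·0.17^1 = 0.388815
C(4,4)·0.83^4·0.17^0 = 0.474583
Sum = 0.9829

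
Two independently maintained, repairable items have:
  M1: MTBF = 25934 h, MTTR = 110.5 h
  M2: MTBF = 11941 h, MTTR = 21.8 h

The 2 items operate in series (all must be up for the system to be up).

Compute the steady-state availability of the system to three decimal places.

0.994

A(M1) = MTBF/(MTBF+MTTR) = 25934/(25934+110.5) = 0.995757
A(M2) = MTBF/(MTBF+MTTR) = 11941/(11941+21.8) = 0.998178
Series availability: 0.995757 × 0.998178 = 0.994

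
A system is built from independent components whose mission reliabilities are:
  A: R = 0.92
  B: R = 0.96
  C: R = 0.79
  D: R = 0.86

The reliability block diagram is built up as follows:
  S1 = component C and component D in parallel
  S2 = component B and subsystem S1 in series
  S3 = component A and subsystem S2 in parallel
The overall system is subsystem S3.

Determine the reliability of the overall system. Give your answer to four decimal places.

0.9945

Parallel (C and D): 1 − (1 − 0.790000)(1 − 0.860000) = 0.970600
Series (B and [0.970600]): 0.960000 × 0.970600 = 0.931776
Parallel (A and [0.931776]): 1 − (1 − 0.920000)(1 − 0.931776) = 0.9945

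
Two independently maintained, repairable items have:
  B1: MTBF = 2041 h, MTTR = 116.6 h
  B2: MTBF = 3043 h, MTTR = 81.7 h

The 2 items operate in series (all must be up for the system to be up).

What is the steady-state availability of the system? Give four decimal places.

0.9212

A(B1) = MTBF/(MTBF+MTTR) = 2041/(2041+116.6) = 0.945958
A(B2) = MTBF/(MTBF+MTTR) = 3043/(3043+81.7) = 0.973853
Series availability: 0.945958 × 0.973853 = 0.9212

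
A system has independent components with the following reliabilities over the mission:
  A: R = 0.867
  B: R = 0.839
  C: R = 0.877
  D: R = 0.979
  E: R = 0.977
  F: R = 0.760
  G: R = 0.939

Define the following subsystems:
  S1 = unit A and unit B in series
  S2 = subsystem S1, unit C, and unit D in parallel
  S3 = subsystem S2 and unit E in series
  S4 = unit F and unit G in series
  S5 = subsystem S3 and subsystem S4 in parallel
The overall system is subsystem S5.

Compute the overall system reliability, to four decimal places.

0.9932

Series (A and B): 0.867000 × 0.839000 = 0.727413
Parallel ([0.727413], C, and D): 1 − (1 − 0.727413)(1 − 0.877000)(1 − 0.979000) = 0.999296
Series ([0.999296] and E): 0.999296 × 0.977000 = 0.976312
Series (F and G): 0.760000 × 0.939000 = 0.713640
Parallel ([0.976312] and [0.713640]): 1 − (1 − 0.976312)(1 − 0.713640) = 0.9932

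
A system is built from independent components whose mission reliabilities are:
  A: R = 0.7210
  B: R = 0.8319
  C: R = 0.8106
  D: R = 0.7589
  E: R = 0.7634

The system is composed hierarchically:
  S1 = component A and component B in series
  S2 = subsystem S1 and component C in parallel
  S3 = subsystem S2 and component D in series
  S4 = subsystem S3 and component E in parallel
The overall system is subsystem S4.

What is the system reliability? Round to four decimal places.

0.9293

Series (A and B): 0.721000 × 0.831900 = 0.599800
Parallel ([0.599800] and C): 1 − (1 − 0.599800)(1 − 0.810600) = 0.924202
Series ([0.924202] and D): 0.924202 × 0.758900 = 0.701377
Parallel ([0.701377] and E): 1 − (1 − 0.701377)(1 − 0.763400) = 0.9293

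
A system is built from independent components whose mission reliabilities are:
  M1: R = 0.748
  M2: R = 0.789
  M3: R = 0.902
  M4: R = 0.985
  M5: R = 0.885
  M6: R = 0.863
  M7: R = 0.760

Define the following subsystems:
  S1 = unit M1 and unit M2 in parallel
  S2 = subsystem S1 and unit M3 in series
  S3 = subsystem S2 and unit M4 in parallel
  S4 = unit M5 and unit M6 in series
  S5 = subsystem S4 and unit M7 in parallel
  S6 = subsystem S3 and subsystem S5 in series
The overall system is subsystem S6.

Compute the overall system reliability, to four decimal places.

Parallel (M1 and M2): 1 − (1 − 0.748000)(1 − 0.789000) = 0.946828
Series ([0.946828] and M3): 0.946828 × 0.902000 = 0.854039
Parallel ([0.854039] and M4): 1 − (1 − 0.854039)(1 − 0.985000) = 0.997811
Series (M5 and M6): 0.885000 × 0.863000 = 0.763755
Parallel ([0.763755] and M7): 1 − (1 − 0.763755)(1 − 0.760000) = 0.943301
Series ([0.997811] and [0.943301]): 0.997811 × 0.943301 = 0.9412

0.9412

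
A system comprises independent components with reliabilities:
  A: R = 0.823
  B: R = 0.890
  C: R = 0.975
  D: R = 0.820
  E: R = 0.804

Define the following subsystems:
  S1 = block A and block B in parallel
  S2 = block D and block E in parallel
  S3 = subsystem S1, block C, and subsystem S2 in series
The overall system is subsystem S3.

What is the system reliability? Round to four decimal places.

Parallel (A and B): 1 − (1 − 0.823000)(1 − 0.890000) = 0.980530
Parallel (D and E): 1 − (1 − 0.820000)(1 − 0.804000) = 0.964720
Series ([0.980530], C, and [0.964720]): 0.980530 × 0.975000 × 0.964720 = 0.9223

0.9223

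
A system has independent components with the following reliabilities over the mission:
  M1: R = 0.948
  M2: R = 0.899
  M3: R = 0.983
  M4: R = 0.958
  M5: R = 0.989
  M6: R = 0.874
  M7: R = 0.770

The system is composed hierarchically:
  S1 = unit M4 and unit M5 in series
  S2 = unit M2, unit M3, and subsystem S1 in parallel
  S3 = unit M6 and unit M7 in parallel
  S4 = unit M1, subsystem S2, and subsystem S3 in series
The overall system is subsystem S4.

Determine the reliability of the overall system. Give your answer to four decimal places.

0.9204

Series (M4 and M5): 0.958000 × 0.989000 = 0.947462
Parallel (M2, M3, and [0.947462]): 1 − (1 − 0.899000)(1 − 0.983000)(1 − 0.947462) = 0.999910
Parallel (M6 and M7): 1 − (1 − 0.874000)(1 − 0.770000) = 0.971020
Series (M1, [0.999910], and [0.971020]): 0.948000 × 0.999910 × 0.971020 = 0.9204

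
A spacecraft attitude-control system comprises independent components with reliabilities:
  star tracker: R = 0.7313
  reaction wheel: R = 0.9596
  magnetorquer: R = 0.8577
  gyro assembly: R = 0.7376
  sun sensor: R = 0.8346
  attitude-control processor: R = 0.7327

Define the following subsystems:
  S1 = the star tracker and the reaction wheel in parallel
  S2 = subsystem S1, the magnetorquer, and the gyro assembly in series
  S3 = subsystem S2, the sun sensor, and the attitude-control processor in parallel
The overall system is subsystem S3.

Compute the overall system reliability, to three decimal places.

Parallel (star tracker and reaction wheel): 1 − (1 − 0.73130)(1 − 0.95960) = 0.98914
Series ([0.98914], magnetorquer, and gyro assembly): 0.98914 × 0.85770 × 0.73760 = 0.62577
Parallel ([0.62577], sun sensor, and attitude-control processor): 1 − (1 − 0.62577)(1 − 0.83460)(1 − 0.73270) = 0.983

0.983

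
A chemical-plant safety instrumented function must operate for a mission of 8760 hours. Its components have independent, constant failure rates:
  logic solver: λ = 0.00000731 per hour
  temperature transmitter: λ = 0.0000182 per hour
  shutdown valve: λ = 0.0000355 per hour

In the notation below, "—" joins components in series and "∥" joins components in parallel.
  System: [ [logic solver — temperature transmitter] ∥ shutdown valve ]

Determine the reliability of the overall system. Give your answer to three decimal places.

0.946

R(logic solver) = exp(−0.00000731 × 8760) = 0.93797
R(temperature transmitter) = exp(−0.0000182 × 8760) = 0.85263
R(shutdown valve) = exp(−0.0000355 × 8760) = 0.73273
Series (logic solver and temperature transmitter): 0.93797 × 0.85263 = 0.79974
Parallel ([0.79974] and shutdown valve): 1 − (1 − 0.79974)(1 − 0.73273) = 0.946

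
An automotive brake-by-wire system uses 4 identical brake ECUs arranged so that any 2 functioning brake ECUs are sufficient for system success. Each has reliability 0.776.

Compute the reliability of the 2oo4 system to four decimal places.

0.9626

R = Σ_{i=2}^{4} C(4,i) p^i (1−p)^{4−i} with p = 0.776
C(4,2)·0.776^2·0.224^2 = 0.181289
C(4,3)·0.776^3·0.224^1 = 0.418691
C(4,4)·0.776^4·0.224^0 = 0.362616
Sum = 0.9626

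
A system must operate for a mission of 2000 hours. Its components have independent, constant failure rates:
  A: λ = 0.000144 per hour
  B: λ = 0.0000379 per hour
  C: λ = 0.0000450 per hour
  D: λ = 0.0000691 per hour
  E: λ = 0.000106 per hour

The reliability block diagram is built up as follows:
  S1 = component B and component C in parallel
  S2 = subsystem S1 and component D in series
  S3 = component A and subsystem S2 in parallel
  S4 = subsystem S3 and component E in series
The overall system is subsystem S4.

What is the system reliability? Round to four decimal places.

R(A) = exp(−0.000144 × 2000) = 0.749762
R(B) = exp(−0.0000379 × 2000) = 0.927002
R(C) = exp(−0.0000450 × 2000) = 0.913931
R(D) = exp(−0.0000691 × 2000) = 0.870924
R(E) = exp(−0.000106 × 2000) = 0.808965
Parallel (B and C): 1 − (1 − 0.927002)(1 − 0.913931) = 0.993717
Series ([0.993717] and D): 0.993717 × 0.870924 = 0.865452
Parallel (A and [0.865452]): 1 − (1 − 0.749762)(1 − 0.865452) = 0.966331
Series ([0.966331] and E): 0.966331 × 0.808965 = 0.7817

0.7817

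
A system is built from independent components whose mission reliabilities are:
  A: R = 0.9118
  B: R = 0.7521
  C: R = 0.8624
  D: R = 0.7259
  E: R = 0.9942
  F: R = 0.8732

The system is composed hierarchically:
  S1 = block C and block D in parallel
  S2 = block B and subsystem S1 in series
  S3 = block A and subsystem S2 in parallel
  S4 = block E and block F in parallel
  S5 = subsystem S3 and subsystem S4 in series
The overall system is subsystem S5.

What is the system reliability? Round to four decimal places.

0.9749

Parallel (C and D): 1 − (1 − 0.862400)(1 − 0.725900) = 0.962284
Series (B and [0.962284]): 0.752100 × 0.962284 = 0.723734
Parallel (A and [0.723734]): 1 − (1 − 0.911800)(1 − 0.723734) = 0.975633
Parallel (E and F): 1 − (1 − 0.994200)(1 − 0.873200) = 0.999265
Series ([0.975633] and [0.999265]): 0.975633 × 0.999265 = 0.9749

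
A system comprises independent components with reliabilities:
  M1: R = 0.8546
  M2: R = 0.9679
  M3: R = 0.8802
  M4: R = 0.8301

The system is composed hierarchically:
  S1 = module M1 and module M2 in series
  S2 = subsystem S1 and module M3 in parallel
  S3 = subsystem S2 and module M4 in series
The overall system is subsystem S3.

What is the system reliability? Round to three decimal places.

Series (M1 and M2): 0.85460 × 0.96790 = 0.82717
Parallel ([0.82717] and M3): 1 − (1 − 0.82717)(1 − 0.88020) = 0.97929
Series ([0.97929] and M4): 0.97929 × 0.83010 = 0.813

0.813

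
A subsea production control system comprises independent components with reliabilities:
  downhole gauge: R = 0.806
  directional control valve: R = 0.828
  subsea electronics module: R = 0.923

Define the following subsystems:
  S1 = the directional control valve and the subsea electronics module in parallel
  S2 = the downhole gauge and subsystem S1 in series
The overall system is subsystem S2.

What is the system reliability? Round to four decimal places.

0.7953

Parallel (directional control valve and subsea electronics module): 1 − (1 − 0.828000)(1 − 0.923000) = 0.986756
Series (downhole gauge and [0.986756]): 0.806000 × 0.986756 = 0.7953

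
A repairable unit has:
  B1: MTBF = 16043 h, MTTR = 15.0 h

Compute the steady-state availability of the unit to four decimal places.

A(B1) = MTBF/(MTBF+MTTR) = 16043/(16043+15.0) = 0.9991

0.9991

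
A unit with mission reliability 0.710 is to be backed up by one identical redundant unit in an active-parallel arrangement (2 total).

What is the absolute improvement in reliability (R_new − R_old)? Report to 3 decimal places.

R_before = 0.710
R_after = 1 − (1 − 0.710)^2 = 0.916
ΔR = 0.916 − 0.710 = 0.206

0.206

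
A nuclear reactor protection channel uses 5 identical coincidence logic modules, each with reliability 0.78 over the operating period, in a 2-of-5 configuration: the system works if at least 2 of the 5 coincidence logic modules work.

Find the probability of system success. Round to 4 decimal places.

0.9903

R = Σ_{i=2}^{5} C(5,i) p^i (1−p)^{5−i} with p = 0.78
C(5,2)·0.78^2·0.22^3 = 0.064782
C(5,3)·0.78^3·0.22^2 = 0.229683
C(5,4)·0.78^4·0.22^1 = 0.407166
C(5,5)·0.78^5·0.22^0 = 0.288717
Sum = 0.9903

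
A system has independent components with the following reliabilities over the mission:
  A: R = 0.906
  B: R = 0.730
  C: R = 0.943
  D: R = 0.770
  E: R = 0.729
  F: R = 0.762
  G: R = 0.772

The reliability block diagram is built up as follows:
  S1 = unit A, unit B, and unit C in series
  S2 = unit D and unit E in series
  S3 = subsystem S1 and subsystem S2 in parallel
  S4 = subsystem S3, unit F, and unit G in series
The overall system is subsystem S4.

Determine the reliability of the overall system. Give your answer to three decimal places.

Series (A, B, and C): 0.90600 × 0.73000 × 0.94300 = 0.62368
Series (D and E): 0.77000 × 0.72900 = 0.56133
Parallel ([0.62368] and [0.56133]): 1 − (1 − 0.62368)(1 − 0.56133) = 0.83492
Series ([0.83492], F, and G): 0.83492 × 0.76200 × 0.77200 = 0.491

0.491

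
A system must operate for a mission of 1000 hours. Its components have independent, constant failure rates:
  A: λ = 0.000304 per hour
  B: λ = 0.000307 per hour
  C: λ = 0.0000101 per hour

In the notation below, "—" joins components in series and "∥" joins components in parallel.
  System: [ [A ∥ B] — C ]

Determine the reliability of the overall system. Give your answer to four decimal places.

0.9214

R(A) = exp(−0.000304 × 1000) = 0.737861
R(B) = exp(−0.000307 × 1000) = 0.735651
R(C) = exp(−0.0000101 × 1000) = 0.989951
Parallel (A and B): 1 − (1 − 0.737861)(1 − 0.735651) = 0.930704
Series ([0.930704] and C): 0.930704 × 0.989951 = 0.9214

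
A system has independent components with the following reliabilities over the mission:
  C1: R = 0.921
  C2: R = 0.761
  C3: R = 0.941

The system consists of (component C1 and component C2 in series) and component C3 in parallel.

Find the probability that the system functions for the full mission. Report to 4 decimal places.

0.9824

Series (C1 and C2): 0.921000 × 0.761000 = 0.700881
Parallel ([0.700881] and C3): 1 − (1 − 0.700881)(1 − 0.941000) = 0.9824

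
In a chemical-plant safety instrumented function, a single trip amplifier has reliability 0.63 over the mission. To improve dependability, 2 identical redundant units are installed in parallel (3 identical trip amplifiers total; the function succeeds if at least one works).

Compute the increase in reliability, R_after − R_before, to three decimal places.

R_before = 0.63
R_after = 1 − (1 − 0.63)^3 = 0.949
ΔR = 0.949 − 0.63 = 0.319

0.319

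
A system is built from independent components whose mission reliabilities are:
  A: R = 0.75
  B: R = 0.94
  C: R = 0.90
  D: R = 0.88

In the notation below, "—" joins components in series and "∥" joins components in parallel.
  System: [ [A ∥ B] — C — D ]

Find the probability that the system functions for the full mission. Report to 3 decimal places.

Parallel (A and B): 1 − (1 − 0.75000)(1 − 0.94000) = 0.98500
Series ([0.98500], C, and D): 0.98500 × 0.90000 × 0.88000 = 0.780

0.780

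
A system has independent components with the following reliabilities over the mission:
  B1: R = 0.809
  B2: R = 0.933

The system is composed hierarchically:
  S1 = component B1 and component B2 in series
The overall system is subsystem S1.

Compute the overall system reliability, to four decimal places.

Series (B1 and B2): 0.809000 × 0.933000 = 0.7548

0.7548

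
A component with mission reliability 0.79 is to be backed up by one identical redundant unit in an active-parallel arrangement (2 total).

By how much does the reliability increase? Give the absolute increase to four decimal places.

R_before = 0.79
R_after = 1 − (1 − 0.79)^2 = 0.9559
ΔR = 0.9559 − 0.79 = 0.1659

0.1659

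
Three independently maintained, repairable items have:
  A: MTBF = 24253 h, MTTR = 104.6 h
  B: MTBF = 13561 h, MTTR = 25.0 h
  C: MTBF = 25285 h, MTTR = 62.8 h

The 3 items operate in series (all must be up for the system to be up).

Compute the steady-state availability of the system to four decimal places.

0.9914

A(A) = MTBF/(MTBF+MTTR) = 24253/(24253+104.6) = 0.995706
A(B) = MTBF/(MTBF+MTTR) = 13561/(13561+25.0) = 0.998160
A(C) = MTBF/(MTBF+MTTR) = 25285/(25285+62.8) = 0.997522
Series availability: 0.995706 × 0.998160 × 0.997522 = 0.9914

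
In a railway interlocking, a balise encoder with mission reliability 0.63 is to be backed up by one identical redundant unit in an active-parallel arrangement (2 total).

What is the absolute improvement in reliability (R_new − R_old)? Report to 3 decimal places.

0.233

R_before = 0.63
R_after = 1 − (1 − 0.63)^2 = 0.863
ΔR = 0.863 − 0.63 = 0.233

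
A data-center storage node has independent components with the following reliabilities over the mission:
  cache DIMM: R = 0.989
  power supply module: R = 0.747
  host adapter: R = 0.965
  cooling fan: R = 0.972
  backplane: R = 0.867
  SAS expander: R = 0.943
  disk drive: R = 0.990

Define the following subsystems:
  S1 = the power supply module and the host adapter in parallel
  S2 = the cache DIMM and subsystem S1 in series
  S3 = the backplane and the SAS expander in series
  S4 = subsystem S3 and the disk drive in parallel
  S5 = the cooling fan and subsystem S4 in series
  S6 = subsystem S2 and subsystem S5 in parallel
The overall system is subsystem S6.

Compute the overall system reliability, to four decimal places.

Parallel (power supply module and host adapter): 1 − (1 − 0.747000)(1 − 0.965000) = 0.991145
Series (cache DIMM and [0.991145]): 0.989000 × 0.991145 = 0.980242
Series (backplane and SAS expander): 0.867000 × 0.943000 = 0.817581
Parallel ([0.817581] and disk drive): 1 − (1 − 0.817581)(1 − 0.990000) = 0.998176
Series (cooling fan and [0.998176]): 0.972000 × 0.998176 = 0.970227
Parallel ([0.980242] and [0.970227]): 1 − (1 − 0.980242)(1 − 0.970227) = 0.9994

0.9994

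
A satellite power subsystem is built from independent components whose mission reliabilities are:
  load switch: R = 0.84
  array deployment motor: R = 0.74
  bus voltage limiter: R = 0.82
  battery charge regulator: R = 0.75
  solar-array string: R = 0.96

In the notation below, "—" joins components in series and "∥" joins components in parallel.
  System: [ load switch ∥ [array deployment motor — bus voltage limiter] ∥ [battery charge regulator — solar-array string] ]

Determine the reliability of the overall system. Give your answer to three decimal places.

Series (array deployment motor and bus voltage limiter): 0.74000 × 0.82000 = 0.60680
Series (battery charge regulator and solar-array string): 0.75000 × 0.96000 = 0.72000
Parallel (load switch, [0.60680], and [0.72000]): 1 − (1 − 0.84000)(1 − 0.60680)(1 − 0.72000) = 0.982

0.982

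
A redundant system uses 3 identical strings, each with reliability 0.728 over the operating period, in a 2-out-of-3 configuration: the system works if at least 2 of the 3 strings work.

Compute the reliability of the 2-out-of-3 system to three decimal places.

R = Σ_{i=2}^{3} C(3,i) p^i (1−p)^{3−i} with p = 0.728
C(3,2)·0.728^2·0.272^1 = 0.43247
C(3,3)·0.728^3·0.272^0 = 0.38583
Sum = 0.818

0.818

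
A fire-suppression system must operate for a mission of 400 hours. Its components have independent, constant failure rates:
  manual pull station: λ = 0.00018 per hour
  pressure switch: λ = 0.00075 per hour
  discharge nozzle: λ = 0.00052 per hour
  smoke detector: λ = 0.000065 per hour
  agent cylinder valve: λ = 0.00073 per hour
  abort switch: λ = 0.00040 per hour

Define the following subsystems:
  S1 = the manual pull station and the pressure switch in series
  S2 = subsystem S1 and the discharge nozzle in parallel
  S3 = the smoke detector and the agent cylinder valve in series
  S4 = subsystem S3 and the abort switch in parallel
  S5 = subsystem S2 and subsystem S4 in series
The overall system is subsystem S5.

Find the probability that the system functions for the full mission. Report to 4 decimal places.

0.9037

R(manual pull station) = exp(−0.00018 × 400) = 0.930531
R(pressure switch) = exp(−0.00075 × 400) = 0.740818
R(discharge nozzle) = exp(−0.00052 × 400) = 0.812207
R(smoke detector) = exp(−0.000065 × 400) = 0.974335
R(agent cylinder valve) = exp(−0.00073 × 400) = 0.746769
R(abort switch) = exp(−0.00040 × 400) = 0.852144
Series (manual pull station and pressure switch): 0.930531 × 0.740818 = 0.689354
Parallel ([0.689354] and discharge nozzle): 1 − (1 − 0.689354)(1 − 0.812207) = 0.941663
Series (smoke detector and agent cylinder valve): 0.974335 × 0.746769 = 0.727603
Parallel ([0.727603] and abort switch): 1 − (1 − 0.727603)(1 − 0.852144) = 0.959724
Series ([0.941663] and [0.959724]): 0.941663 × 0.959724 = 0.9037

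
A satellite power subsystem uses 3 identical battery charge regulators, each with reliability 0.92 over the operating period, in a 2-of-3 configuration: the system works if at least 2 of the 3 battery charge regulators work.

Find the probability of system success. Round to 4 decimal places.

0.9818

R = Σ_{i=2}^{3} C(3,i) p^i (1−p)^{3−i} with p = 0.92
C(3,2)·0.92^2·0.08^1 = 0.203136
C(3,3)·0.92^3·0.08^0 = 0.778688
Sum = 0.9818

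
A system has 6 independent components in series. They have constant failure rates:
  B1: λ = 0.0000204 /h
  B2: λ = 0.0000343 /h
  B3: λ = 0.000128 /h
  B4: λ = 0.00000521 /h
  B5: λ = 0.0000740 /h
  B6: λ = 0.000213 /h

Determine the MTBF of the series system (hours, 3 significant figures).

Series of exponential components: λ_sys = Σ λ_i
λ_sys = 0.0000204 + 0.0000343 + 0.000128 + 0.00000521 + 0.0000740 + 0.000213 = 4.7491e-04 /h
MTBF = 1 / λ_sys = 2110 h

2110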